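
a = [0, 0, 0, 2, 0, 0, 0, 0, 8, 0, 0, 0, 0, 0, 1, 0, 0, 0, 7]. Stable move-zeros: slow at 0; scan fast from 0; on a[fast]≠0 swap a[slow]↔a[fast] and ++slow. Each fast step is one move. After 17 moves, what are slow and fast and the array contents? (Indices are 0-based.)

slow=3, fast=17, a=[2, 8, 1, 0, 0, 0, 0, 0, 0, 0, 0, 0, 0, 0, 0, 0, 0, 0, 7]

(s=0,f=0) a[fast]=0 → fast++
(s=0,f=1) a[fast]=0 → fast++
(s=0,f=2) a[fast]=0 → fast++
(s=0,f=3) a[fast]=2≠0 swap→a[0]=2 → slow++,fast++
(s=1,f=4) a[fast]=0 → fast++
(s=1,f=5) a[fast]=0 → fast++
(s=1,f=6) a[fast]=0 → fast++
(s=1,f=7) a[fast]=0 → fast++
(s=1,f=8) a[fast]=8≠0 swap→a[1]=8 → slow++,fast++
(s=2,f=9) a[fast]=0 → fast++
(s=2,f=10) a[fast]=0 → fast++
(s=2,f=11) a[fast]=0 → fast++
(s=2,f=12) a[fast]=0 → fast++
(s=2,f=13) a[fast]=0 → fast++
(s=2,f=14) a[fast]=1≠0 swap→a[2]=1 → slow++,fast++
(s=3,f=15) a[fast]=0 → fast++
(s=3,f=16) a[fast]=0 → fast++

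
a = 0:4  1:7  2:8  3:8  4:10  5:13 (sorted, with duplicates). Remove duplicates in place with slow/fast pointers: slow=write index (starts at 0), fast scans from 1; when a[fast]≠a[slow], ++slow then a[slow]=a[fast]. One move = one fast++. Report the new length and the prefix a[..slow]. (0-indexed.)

length 5; prefix = [4, 7, 8, 10, 13]

(s=0,f=1) a[fast]=7≠a[slow]=4 write a[1]=7 → slow++,fast++
(s=1,f=2) a[fast]=8≠a[slow]=7 write a[2]=8 → slow++,fast++
(s=2,f=3) a[fast]=8=a[slow] dup → fast++
(s=2,f=4) a[fast]=10≠a[slow]=8 write a[3]=10 → slow++,fast++
(s=3,f=5) a[fast]=13≠a[slow]=10 write a[4]=13 → slow++,fast++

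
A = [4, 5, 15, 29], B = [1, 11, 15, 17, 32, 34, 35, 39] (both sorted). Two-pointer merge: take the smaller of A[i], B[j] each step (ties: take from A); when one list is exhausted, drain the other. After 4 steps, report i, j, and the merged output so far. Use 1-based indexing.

i=1 j=1: A[i]=4>B[j]=1 take 1, j++
i=1 j=2: A[i]=4<=B[j]=11 take 4, i++
i=2 j=2: A[i]=5<=B[j]=11 take 5, i++
i=3 j=2: A[i]=15>B[j]=11 take 11, j++

i=3, j=3, merged so far=[1, 4, 5, 11]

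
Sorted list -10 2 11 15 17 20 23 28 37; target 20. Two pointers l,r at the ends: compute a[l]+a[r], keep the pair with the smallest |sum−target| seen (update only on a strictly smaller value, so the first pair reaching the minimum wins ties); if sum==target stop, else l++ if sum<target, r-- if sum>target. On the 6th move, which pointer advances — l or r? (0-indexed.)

l

l=0 r=8: -10+37=27 d=7 *, r--
l=0 r=7: -10+28=18 d=2 *, l++
l=1 r=7: 2+28=30 d=10, r--
l=1 r=6: 2+23=25 d=5, r--
l=1 r=5: 2+20=22 d=2, r--
l=1 r=4: 2+17=19 d=1 *, l++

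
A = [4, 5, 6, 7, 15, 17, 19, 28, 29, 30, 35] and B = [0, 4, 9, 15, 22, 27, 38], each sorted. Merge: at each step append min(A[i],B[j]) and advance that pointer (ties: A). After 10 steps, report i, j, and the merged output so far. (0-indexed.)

[i=0,j=0] A[i]=4>B[j]=0 take 0 → j++
[i=0,j=1] A[i]=4<=B[j]=4 take 4 → i++
[i=1,j=1] A[i]=5>B[j]=4 take 4 → j++
[i=1,j=2] A[i]=5<=B[j]=9 take 5 → i++
[i=2,j=2] A[i]=6<=B[j]=9 take 6 → i++
[i=3,j=2] A[i]=7<=B[j]=9 take 7 → i++
[i=4,j=2] A[i]=15>B[j]=9 take 9 → j++
[i=4,j=3] A[i]=15<=B[j]=15 take 15 → i++
[i=5,j=3] A[i]=17>B[j]=15 take 15 → j++
[i=5,j=4] A[i]=17<=B[j]=22 take 17 → i++

i=6, j=4, merged so far=[0, 4, 4, 5, 6, 7, 9, 15, 15, 17]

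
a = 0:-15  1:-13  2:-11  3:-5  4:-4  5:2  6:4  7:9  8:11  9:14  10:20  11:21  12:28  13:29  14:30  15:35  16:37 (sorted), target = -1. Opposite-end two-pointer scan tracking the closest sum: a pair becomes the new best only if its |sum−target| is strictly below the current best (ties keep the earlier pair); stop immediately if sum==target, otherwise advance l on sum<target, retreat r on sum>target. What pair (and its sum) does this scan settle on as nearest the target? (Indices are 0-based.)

pair (-15, 14) with sum -1 (|Δ|=0)

[0,16] -15+37=22 d=23 * → r--
[0,15] -15+35=20 d=21 * → r--
[0,14] -15+30=15 d=16 * → r--
[0,13] -15+29=14 d=15 * → r--
[0,12] -15+28=13 d=14 * → r--
[0,11] -15+21=6 d=7 * → r--
[0,10] -15+20=5 d=6 * → r--
[0,9] -15+14=-1 d=0 * → stop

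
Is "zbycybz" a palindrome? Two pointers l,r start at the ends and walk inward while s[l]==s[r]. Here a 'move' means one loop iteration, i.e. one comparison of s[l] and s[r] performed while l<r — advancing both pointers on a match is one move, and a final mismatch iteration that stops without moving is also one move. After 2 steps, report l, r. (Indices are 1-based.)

l=3, r=5

[1,7] 'z'=='z' → l++,r--
[2,6] 'b'=='b' → l++,r--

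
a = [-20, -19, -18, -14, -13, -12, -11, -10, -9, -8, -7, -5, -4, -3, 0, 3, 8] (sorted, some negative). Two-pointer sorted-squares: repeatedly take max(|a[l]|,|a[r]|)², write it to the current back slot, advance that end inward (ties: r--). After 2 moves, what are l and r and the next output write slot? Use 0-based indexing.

l=2, r=16, next write slot=14

[0,16] |-20|>|8| out[16]=400 → l++
[1,16] |-19|>|8| out[15]=361 → l++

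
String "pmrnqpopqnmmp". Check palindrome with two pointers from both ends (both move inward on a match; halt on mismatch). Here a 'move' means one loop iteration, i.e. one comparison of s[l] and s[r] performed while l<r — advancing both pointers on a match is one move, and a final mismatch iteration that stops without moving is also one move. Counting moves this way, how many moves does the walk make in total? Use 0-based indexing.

3 moves

l=0 r=12: 'p'=='p', l++,r--
l=1 r=11: 'm'=='m', l++,r--
l=2 r=10: 'r'!='m', stop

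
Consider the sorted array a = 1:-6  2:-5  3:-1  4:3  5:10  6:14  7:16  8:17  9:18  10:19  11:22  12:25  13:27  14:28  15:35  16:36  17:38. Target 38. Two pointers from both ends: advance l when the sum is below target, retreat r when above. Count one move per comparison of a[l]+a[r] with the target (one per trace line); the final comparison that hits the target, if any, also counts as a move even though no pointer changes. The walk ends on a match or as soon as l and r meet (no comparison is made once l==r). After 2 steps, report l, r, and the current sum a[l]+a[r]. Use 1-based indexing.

[1,17] -6+38=32 <38 → l++
[2,17] -5+38=33 <38 → l++

l=3, r=17, sum=37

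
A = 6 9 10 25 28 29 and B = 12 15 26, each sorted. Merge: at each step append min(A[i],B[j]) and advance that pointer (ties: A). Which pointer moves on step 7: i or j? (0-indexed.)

[i=0,j=0] A[i]=6<=B[j]=12 take 6 → i++
[i=1,j=0] A[i]=9<=B[j]=12 take 9 → i++
[i=2,j=0] A[i]=10<=B[j]=12 take 10 → i++
[i=3,j=0] A[i]=25>B[j]=12 take 12 → j++
[i=3,j=1] A[i]=25>B[j]=15 take 15 → j++
[i=3,j=2] A[i]=25<=B[j]=26 take 25 → i++
[i=4,j=2] A[i]=28>B[j]=26 take 26 → j++

j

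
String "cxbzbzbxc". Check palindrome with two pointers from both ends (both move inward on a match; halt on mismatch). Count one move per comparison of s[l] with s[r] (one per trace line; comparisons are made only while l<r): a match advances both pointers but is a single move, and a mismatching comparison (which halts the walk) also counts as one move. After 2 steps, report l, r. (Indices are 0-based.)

[0,8] 'c'=='c' → l++,r--
[1,7] 'x'=='x' → l++,r--

l=2, r=6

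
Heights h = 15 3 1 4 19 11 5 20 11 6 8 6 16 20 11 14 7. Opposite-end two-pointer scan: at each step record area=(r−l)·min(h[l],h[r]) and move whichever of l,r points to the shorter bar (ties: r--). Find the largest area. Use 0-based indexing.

[0,16] min(15,7)*16=112 best=112 * → r--
[0,15] min(15,14)*15=210 best=210 * → r--
[0,14] min(15,11)*14=154 best=210 → r--
[0,13] min(15,20)*13=195 best=210 → l++
[1,13] min(3,20)*12=36 best=210 → l++
[2,13] min(1,20)*11=11 best=210 → l++
[3,13] min(4,20)*10=40 best=210 → l++
[4,13] min(19,20)*9=171 best=210 → l++
[5,13] min(11,20)*8=88 best=210 → l++
[6,13] min(5,20)*7=35 best=210 → l++
[7,13] min(20,20)*6=120 best=210 → r--
[7,12] min(20,16)*5=80 best=210 → r--
[7,11] min(20,6)*4=24 best=210 → r--
[7,10] min(20,8)*3=24 best=210 → r--
[7,9] min(20,6)*2=12 best=210 → r--
[7,8] min(20,11)*1=11 best=210 → r--

max area = 210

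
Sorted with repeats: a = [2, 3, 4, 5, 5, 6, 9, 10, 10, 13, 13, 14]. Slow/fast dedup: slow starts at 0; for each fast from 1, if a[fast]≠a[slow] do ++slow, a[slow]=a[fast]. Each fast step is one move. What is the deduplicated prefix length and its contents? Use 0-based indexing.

(s=0,f=1) a[fast]=3≠a[slow]=2 write a[1]=3 → slow++,fast++
(s=1,f=2) a[fast]=4≠a[slow]=3 write a[2]=4 → slow++,fast++
(s=2,f=3) a[fast]=5≠a[slow]=4 write a[3]=5 → slow++,fast++
(s=3,f=4) a[fast]=5=a[slow] dup → fast++
(s=3,f=5) a[fast]=6≠a[slow]=5 write a[4]=6 → slow++,fast++
(s=4,f=6) a[fast]=9≠a[slow]=6 write a[5]=9 → slow++,fast++
(s=5,f=7) a[fast]=10≠a[slow]=9 write a[6]=10 → slow++,fast++
(s=6,f=8) a[fast]=10=a[slow] dup → fast++
(s=6,f=9) a[fast]=13≠a[slow]=10 write a[7]=13 → slow++,fast++
(s=7,f=10) a[fast]=13=a[slow] dup → fast++
(s=7,f=11) a[fast]=14≠a[slow]=13 write a[8]=14 → slow++,fast++

length 9; prefix = [2, 3, 4, 5, 6, 9, 10, 13, 14]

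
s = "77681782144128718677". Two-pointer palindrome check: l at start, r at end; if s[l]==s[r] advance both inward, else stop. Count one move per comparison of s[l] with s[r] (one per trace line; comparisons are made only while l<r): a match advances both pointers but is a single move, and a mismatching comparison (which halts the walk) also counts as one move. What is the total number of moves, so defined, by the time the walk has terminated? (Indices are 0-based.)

10 moves

[0,19] '7'=='7' → l++,r--
[1,18] '7'=='7' → l++,r--
[2,17] '6'=='6' → l++,r--
[3,16] '8'=='8' → l++,r--
[4,15] '1'=='1' → l++,r--
[5,14] '7'=='7' → l++,r--
[6,13] '8'=='8' → l++,r--
[7,12] '2'=='2' → l++,r--
[8,11] '1'=='1' → l++,r--
[9,10] '4'=='4' → l++,r--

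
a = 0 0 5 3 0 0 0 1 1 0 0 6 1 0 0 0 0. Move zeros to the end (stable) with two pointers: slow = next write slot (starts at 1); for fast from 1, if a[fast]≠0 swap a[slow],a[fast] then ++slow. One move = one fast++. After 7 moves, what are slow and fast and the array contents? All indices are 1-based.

slow=3, fast=8, a=[5, 3, 0, 0, 0, 0, 0, 1, 1, 0, 0, 6, 1, 0, 0, 0, 0]

(s=1,f=1) a[fast]=0 → fast++
(s=1,f=2) a[fast]=0 → fast++
(s=1,f=3) a[fast]=5≠0 swap→a[1]=5 → slow++,fast++
(s=2,f=4) a[fast]=3≠0 swap→a[2]=3 → slow++,fast++
(s=3,f=5) a[fast]=0 → fast++
(s=3,f=6) a[fast]=0 → fast++
(s=3,f=7) a[fast]=0 → fast++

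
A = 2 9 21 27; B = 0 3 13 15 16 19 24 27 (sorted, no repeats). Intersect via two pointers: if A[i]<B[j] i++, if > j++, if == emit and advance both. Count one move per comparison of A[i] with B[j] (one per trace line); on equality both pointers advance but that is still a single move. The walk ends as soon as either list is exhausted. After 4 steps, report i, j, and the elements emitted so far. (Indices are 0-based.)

i=0 j=0: 2>0, j++
i=0 j=1: 2<3, i++
i=1 j=1: 9>3, j++
i=1 j=2: 9<13, i++

i=2, j=2, emitted=[]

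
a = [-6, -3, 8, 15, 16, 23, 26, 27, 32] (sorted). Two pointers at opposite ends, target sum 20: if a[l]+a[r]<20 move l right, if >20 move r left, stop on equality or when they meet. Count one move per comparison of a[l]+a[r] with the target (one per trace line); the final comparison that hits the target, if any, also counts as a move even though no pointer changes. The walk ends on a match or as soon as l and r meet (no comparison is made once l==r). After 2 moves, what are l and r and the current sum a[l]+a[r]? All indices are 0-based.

[0,8] -6+32=26 >20 → r--
[0,7] -6+27=21 >20 → r--

l=0, r=6, sum=20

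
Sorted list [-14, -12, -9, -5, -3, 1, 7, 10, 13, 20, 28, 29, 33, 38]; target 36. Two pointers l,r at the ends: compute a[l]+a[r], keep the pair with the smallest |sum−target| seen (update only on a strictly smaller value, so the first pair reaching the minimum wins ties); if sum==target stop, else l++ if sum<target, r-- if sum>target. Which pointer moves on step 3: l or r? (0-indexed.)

l

[0,13] -14+38=24 d=12 * → l++
[1,13] -12+38=26 d=10 * → l++
[2,13] -9+38=29 d=7 * → l++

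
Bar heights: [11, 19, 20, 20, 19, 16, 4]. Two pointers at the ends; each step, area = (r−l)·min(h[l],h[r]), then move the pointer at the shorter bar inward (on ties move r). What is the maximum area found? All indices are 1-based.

max area = 64

l=1 r=7: min(11,4)*6=24 best=24 *, r--
l=1 r=6: min(11,16)*5=55 best=55 *, l++
l=2 r=6: min(19,16)*4=64 best=64 *, r--
l=2 r=5: min(19,19)*3=57 best=64, r--
l=2 r=4: min(19,20)*2=38 best=64, l++
l=3 r=4: min(20,20)*1=20 best=64, r--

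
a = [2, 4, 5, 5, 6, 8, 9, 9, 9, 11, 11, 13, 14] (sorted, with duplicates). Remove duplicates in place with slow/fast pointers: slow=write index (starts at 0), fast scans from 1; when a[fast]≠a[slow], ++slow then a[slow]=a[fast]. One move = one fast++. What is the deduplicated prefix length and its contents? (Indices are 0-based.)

length 9; prefix = [2, 4, 5, 6, 8, 9, 11, 13, 14]

(s=0,f=1) a[fast]=4≠a[slow]=2 write a[1]=4 → slow++,fast++
(s=1,f=2) a[fast]=5≠a[slow]=4 write a[2]=5 → slow++,fast++
(s=2,f=3) a[fast]=5=a[slow] dup → fast++
(s=2,f=4) a[fast]=6≠a[slow]=5 write a[3]=6 → slow++,fast++
(s=3,f=5) a[fast]=8≠a[slow]=6 write a[4]=8 → slow++,fast++
(s=4,f=6) a[fast]=9≠a[slow]=8 write a[5]=9 → slow++,fast++
(s=5,f=7) a[fast]=9=a[slow] dup → fast++
(s=5,f=8) a[fast]=9=a[slow] dup → fast++
(s=5,f=9) a[fast]=11≠a[slow]=9 write a[6]=11 → slow++,fast++
(s=6,f=10) a[fast]=11=a[slow] dup → fast++
(s=6,f=11) a[fast]=13≠a[slow]=11 write a[7]=13 → slow++,fast++
(s=7,f=12) a[fast]=14≠a[slow]=13 write a[8]=14 → slow++,fast++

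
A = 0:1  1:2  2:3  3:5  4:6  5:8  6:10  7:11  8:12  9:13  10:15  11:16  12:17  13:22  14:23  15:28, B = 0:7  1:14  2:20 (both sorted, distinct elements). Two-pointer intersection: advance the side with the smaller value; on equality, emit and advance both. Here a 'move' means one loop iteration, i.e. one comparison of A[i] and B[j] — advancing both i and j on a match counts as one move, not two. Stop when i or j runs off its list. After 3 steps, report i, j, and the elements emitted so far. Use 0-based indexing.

i=0 j=0: 1<7, i++
i=1 j=0: 2<7, i++
i=2 j=0: 3<7, i++

i=3, j=0, emitted=[]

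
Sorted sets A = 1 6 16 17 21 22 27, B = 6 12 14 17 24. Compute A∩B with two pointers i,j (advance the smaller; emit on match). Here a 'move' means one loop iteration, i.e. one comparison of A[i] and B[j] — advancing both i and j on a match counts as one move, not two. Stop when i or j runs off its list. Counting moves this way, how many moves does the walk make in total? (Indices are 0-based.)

[i=0,j=0] 1<6 → i++
[i=1,j=0] 6==6 emit → i++,j++
[i=2,j=1] 16>12 → j++
[i=2,j=2] 16>14 → j++
[i=2,j=3] 16<17 → i++
[i=3,j=3] 17==17 emit → i++,j++
[i=4,j=4] 21<24 → i++
[i=5,j=4] 22<24 → i++
[i=6,j=4] 27>24 → j++

9 moves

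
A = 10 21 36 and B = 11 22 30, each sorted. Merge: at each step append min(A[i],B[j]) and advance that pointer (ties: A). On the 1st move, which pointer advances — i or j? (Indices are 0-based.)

i

[i=0,j=0] A[i]=10<=B[j]=11 take 10 → i++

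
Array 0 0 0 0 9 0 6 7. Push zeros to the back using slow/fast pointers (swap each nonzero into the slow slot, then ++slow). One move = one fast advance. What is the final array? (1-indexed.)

slow=1 fast=1: a[fast]=0, fast++
slow=1 fast=2: a[fast]=0, fast++
slow=1 fast=3: a[fast]=0, fast++
slow=1 fast=4: a[fast]=0, fast++
slow=1 fast=5: a[fast]=9≠0 swap→a[1]=9, slow++,fast++
slow=2 fast=6: a[fast]=0, fast++
slow=2 fast=7: a[fast]=6≠0 swap→a[2]=6, slow++,fast++
slow=3 fast=8: a[fast]=7≠0 swap→a[3]=7, slow++,fast++

[9, 6, 7, 0, 0, 0, 0, 0]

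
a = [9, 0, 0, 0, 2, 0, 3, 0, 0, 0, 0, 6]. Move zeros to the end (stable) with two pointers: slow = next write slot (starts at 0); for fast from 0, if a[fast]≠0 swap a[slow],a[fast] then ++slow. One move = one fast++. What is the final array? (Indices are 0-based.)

slow=0 fast=0: a[fast]=9≠0 swap→a[0]=9, slow++,fast++
slow=1 fast=1: a[fast]=0, fast++
slow=1 fast=2: a[fast]=0, fast++
slow=1 fast=3: a[fast]=0, fast++
slow=1 fast=4: a[fast]=2≠0 swap→a[1]=2, slow++,fast++
slow=2 fast=5: a[fast]=0, fast++
slow=2 fast=6: a[fast]=3≠0 swap→a[2]=3, slow++,fast++
slow=3 fast=7: a[fast]=0, fast++
slow=3 fast=8: a[fast]=0, fast++
slow=3 fast=9: a[fast]=0, fast++
slow=3 fast=10: a[fast]=0, fast++
slow=3 fast=11: a[fast]=6≠0 swap→a[3]=6, slow++,fast++

[9, 2, 3, 6, 0, 0, 0, 0, 0, 0, 0, 0]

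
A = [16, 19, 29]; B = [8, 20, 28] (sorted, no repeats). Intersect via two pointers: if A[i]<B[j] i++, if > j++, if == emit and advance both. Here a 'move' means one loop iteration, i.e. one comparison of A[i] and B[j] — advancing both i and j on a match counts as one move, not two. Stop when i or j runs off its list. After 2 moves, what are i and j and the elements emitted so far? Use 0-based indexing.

i=1, j=1, emitted=[]

[i=0,j=0] 16>8 → j++
[i=0,j=1] 16<20 → i++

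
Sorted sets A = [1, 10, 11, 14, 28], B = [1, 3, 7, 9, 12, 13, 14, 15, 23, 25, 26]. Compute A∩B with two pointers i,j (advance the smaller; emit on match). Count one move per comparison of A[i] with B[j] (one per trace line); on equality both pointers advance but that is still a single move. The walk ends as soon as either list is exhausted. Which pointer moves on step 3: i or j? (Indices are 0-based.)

j

[i=0,j=0] 1==1 emit → i++,j++
[i=1,j=1] 10>3 → j++
[i=1,j=2] 10>7 → j++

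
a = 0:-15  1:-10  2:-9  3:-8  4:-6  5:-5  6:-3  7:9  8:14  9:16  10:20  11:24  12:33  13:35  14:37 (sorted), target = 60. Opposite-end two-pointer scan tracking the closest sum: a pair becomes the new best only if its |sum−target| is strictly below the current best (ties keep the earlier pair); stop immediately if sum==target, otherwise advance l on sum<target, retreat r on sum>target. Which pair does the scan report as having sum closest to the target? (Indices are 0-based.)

pair (24, 37) with sum 61 (|Δ|=1)

l=0 r=14: -15+37=22 d=38 *, l++
l=1 r=14: -10+37=27 d=33 *, l++
l=2 r=14: -9+37=28 d=32 *, l++
l=3 r=14: -8+37=29 d=31 *, l++
l=4 r=14: -6+37=31 d=29 *, l++
l=5 r=14: -5+37=32 d=28 *, l++
l=6 r=14: -3+37=34 d=26 *, l++
l=7 r=14: 9+37=46 d=14 *, l++
l=8 r=14: 14+37=51 d=9 *, l++
l=9 r=14: 16+37=53 d=7 *, l++
l=10 r=14: 20+37=57 d=3 *, l++
l=11 r=14: 24+37=61 d=1 *, r--
l=11 r=13: 24+35=59 d=1, l++
l=12 r=13: 33+35=68 d=8, r--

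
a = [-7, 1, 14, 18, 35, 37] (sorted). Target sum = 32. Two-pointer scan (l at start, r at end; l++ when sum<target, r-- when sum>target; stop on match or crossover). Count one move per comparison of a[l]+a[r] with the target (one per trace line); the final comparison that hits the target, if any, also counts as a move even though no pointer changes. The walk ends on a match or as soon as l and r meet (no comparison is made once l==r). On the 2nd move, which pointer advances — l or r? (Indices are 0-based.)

l=0 r=5: -7+37=30 <32, l++
l=1 r=5: 1+37=38 >32, r--

r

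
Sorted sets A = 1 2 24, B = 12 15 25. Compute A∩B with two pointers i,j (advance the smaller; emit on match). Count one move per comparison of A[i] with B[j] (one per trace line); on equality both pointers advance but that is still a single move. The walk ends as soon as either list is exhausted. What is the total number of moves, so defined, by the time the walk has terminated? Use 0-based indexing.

i=0 j=0: 1<12, i++
i=1 j=0: 2<12, i++
i=2 j=0: 24>12, j++
i=2 j=1: 24>15, j++
i=2 j=2: 24<25, i++

5 moves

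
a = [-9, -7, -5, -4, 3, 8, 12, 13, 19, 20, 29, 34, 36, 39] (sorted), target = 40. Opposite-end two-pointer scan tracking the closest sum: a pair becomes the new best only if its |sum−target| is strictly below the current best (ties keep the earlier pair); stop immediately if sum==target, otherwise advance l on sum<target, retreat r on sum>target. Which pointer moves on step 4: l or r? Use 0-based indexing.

l

[0,13] -9+39=30 d=10 * → l++
[1,13] -7+39=32 d=8 * → l++
[2,13] -5+39=34 d=6 * → l++
[3,13] -4+39=35 d=5 * → l++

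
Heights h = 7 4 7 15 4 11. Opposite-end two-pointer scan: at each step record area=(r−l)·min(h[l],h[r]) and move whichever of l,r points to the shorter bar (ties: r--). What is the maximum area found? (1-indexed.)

max area = 35

l=1 r=6: min(7,11)*5=35 best=35 *, l++
l=2 r=6: min(4,11)*4=16 best=35, l++
l=3 r=6: min(7,11)*3=21 best=35, l++
l=4 r=6: min(15,11)*2=22 best=35, r--
l=4 r=5: min(15,4)*1=4 best=35, r--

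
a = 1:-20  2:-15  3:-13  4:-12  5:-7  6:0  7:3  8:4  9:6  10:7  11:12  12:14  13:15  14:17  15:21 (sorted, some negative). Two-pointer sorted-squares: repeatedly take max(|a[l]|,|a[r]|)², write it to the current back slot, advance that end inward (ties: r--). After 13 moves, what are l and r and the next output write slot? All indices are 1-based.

l=6, r=7, next write slot=2

l=1 r=15: |-20|<=|21| out[15]=441, r--
l=1 r=14: |-20|>|17| out[14]=400, l++
l=2 r=14: |-15|<=|17| out[13]=289, r--
l=2 r=13: |-15|<=|15| out[12]=225, r--
l=2 r=12: |-15|>|14| out[11]=225, l++
l=3 r=12: |-13|<=|14| out[10]=196, r--
l=3 r=11: |-13|>|12| out[9]=169, l++
l=4 r=11: |-12|<=|12| out[8]=144, r--
l=4 r=10: |-12|>|7| out[7]=144, l++
l=5 r=10: |-7|<=|7| out[6]=49, r--
l=5 r=9: |-7|>|6| out[5]=49, l++
l=6 r=9: |0|<=|6| out[4]=36, r--
l=6 r=8: |0|<=|4| out[3]=16, r--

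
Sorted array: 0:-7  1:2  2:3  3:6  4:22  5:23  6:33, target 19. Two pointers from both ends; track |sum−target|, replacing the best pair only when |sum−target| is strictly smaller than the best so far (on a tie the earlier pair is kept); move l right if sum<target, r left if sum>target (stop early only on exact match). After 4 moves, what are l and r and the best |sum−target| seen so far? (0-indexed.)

[0,6] -7+33=26 d=7 * → r--
[0,5] -7+23=16 d=3 * → l++
[1,5] 2+23=25 d=6 → r--
[1,4] 2+22=24 d=5 → r--

l=1, r=3, best |Δ|=3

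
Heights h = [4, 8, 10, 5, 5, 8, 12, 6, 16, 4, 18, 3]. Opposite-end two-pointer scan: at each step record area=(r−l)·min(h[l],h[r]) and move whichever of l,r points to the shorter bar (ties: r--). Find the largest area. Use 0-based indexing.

max area = 80

l=0 r=11: min(4,3)*11=33 best=33 *, r--
l=0 r=10: min(4,18)*10=40 best=40 *, l++
l=1 r=10: min(8,18)*9=72 best=72 *, l++
l=2 r=10: min(10,18)*8=80 best=80 *, l++
l=3 r=10: min(5,18)*7=35 best=80, l++
l=4 r=10: min(5,18)*6=30 best=80, l++
l=5 r=10: min(8,18)*5=40 best=80, l++
l=6 r=10: min(12,18)*4=48 best=80, l++
l=7 r=10: min(6,18)*3=18 best=80, l++
l=8 r=10: min(16,18)*2=32 best=80, l++
l=9 r=10: min(4,18)*1=4 best=80, l++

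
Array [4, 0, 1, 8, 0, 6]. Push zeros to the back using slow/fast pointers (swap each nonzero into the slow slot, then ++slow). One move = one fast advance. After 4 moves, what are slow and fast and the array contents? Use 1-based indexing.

slow=4, fast=5, a=[4, 1, 8, 0, 0, 6]

slow=1 fast=1: a[fast]=4≠0 swap→a[1]=4, slow++,fast++
slow=2 fast=2: a[fast]=0, fast++
slow=2 fast=3: a[fast]=1≠0 swap→a[2]=1, slow++,fast++
slow=3 fast=4: a[fast]=8≠0 swap→a[3]=8, slow++,fast++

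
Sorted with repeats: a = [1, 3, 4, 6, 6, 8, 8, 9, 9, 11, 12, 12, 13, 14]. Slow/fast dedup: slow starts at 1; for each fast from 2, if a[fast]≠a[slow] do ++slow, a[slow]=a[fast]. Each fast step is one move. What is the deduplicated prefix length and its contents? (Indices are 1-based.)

(s=1,f=2) a[fast]=3≠a[slow]=1 write a[2]=3 → slow++,fast++
(s=2,f=3) a[fast]=4≠a[slow]=3 write a[3]=4 → slow++,fast++
(s=3,f=4) a[fast]=6≠a[slow]=4 write a[4]=6 → slow++,fast++
(s=4,f=5) a[fast]=6=a[slow] dup → fast++
(s=4,f=6) a[fast]=8≠a[slow]=6 write a[5]=8 → slow++,fast++
(s=5,f=7) a[fast]=8=a[slow] dup → fast++
(s=5,f=8) a[fast]=9≠a[slow]=8 write a[6]=9 → slow++,fast++
(s=6,f=9) a[fast]=9=a[slow] dup → fast++
(s=6,f=10) a[fast]=11≠a[slow]=9 write a[7]=11 → slow++,fast++
(s=7,f=11) a[fast]=12≠a[slow]=11 write a[8]=12 → slow++,fast++
(s=8,f=12) a[fast]=12=a[slow] dup → fast++
(s=8,f=13) a[fast]=13≠a[slow]=12 write a[9]=13 → slow++,fast++
(s=9,f=14) a[fast]=14≠a[slow]=13 write a[10]=14 → slow++,fast++

length 10; prefix = [1, 3, 4, 6, 8, 9, 11, 12, 13, 14]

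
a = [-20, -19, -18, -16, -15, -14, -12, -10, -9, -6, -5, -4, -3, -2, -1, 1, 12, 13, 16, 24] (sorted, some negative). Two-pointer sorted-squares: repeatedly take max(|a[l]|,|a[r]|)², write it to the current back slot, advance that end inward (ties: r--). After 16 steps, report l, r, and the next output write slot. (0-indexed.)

l=12, r=15, next write slot=3

l=0 r=19: |-20|<=|24| out[19]=576, r--
l=0 r=18: |-20|>|16| out[18]=400, l++
l=1 r=18: |-19|>|16| out[17]=361, l++
l=2 r=18: |-18|>|16| out[16]=324, l++
l=3 r=18: |-16|<=|16| out[15]=256, r--
l=3 r=17: |-16|>|13| out[14]=256, l++
l=4 r=17: |-15|>|13| out[13]=225, l++
l=5 r=17: |-14|>|13| out[12]=196, l++
l=6 r=17: |-12|<=|13| out[11]=169, r--
l=6 r=16: |-12|<=|12| out[10]=144, r--
l=6 r=15: |-12|>|1| out[9]=144, l++
l=7 r=15: |-10|>|1| out[8]=100, l++
l=8 r=15: |-9|>|1| out[7]=81, l++
l=9 r=15: |-6|>|1| out[6]=36, l++
l=10 r=15: |-5|>|1| out[5]=25, l++
l=11 r=15: |-4|>|1| out[4]=16, l++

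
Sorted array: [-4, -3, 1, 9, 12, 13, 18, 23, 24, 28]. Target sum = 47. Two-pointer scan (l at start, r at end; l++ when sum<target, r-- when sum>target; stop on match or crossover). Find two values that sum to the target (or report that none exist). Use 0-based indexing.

[0,9] -4+28=24 <47 → l++
[1,9] -3+28=25 <47 → l++
[2,9] 1+28=29 <47 → l++
[3,9] 9+28=37 <47 → l++
[4,9] 12+28=40 <47 → l++
[5,9] 13+28=41 <47 → l++
[6,9] 18+28=46 <47 → l++
[7,9] 23+28=51 >47 → r--
[7,8] 23+24=47 → found

(23, 24)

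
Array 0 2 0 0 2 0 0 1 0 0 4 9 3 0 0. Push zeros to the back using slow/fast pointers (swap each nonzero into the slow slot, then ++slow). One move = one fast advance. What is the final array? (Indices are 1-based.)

[2, 2, 1, 4, 9, 3, 0, 0, 0, 0, 0, 0, 0, 0, 0]

slow=1 fast=1: a[fast]=0, fast++
slow=1 fast=2: a[fast]=2≠0 swap→a[1]=2, slow++,fast++
slow=2 fast=3: a[fast]=0, fast++
slow=2 fast=4: a[fast]=0, fast++
slow=2 fast=5: a[fast]=2≠0 swap→a[2]=2, slow++,fast++
slow=3 fast=6: a[fast]=0, fast++
slow=3 fast=7: a[fast]=0, fast++
slow=3 fast=8: a[fast]=1≠0 swap→a[3]=1, slow++,fast++
slow=4 fast=9: a[fast]=0, fast++
slow=4 fast=10: a[fast]=0, fast++
slow=4 fast=11: a[fast]=4≠0 swap→a[4]=4, slow++,fast++
slow=5 fast=12: a[fast]=9≠0 swap→a[5]=9, slow++,fast++
slow=6 fast=13: a[fast]=3≠0 swap→a[6]=3, slow++,fast++
slow=7 fast=14: a[fast]=0, fast++
slow=7 fast=15: a[fast]=0, fast++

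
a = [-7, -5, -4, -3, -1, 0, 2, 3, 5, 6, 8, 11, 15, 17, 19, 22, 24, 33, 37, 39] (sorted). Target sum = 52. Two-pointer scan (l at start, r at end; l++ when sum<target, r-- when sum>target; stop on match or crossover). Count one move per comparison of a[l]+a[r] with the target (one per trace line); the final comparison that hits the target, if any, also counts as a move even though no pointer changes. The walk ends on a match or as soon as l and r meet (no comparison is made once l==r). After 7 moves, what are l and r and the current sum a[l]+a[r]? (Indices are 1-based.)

l=8, r=20, sum=42

l=1 r=20: -7+39=32 <52, l++
l=2 r=20: -5+39=34 <52, l++
l=3 r=20: -4+39=35 <52, l++
l=4 r=20: -3+39=36 <52, l++
l=5 r=20: -1+39=38 <52, l++
l=6 r=20: 0+39=39 <52, l++
l=7 r=20: 2+39=41 <52, l++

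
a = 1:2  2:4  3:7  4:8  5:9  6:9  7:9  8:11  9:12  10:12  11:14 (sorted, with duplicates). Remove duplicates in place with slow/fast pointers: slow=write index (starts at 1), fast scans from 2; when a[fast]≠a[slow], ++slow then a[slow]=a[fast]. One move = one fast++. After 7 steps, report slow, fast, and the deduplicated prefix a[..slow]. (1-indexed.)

slow=6, fast=9, prefix=[2, 4, 7, 8, 9, 11]

slow=1 fast=2: a[fast]=4≠a[slow]=2 write a[2]=4, slow++,fast++
slow=2 fast=3: a[fast]=7≠a[slow]=4 write a[3]=7, slow++,fast++
slow=3 fast=4: a[fast]=8≠a[slow]=7 write a[4]=8, slow++,fast++
slow=4 fast=5: a[fast]=9≠a[slow]=8 write a[5]=9, slow++,fast++
slow=5 fast=6: a[fast]=9=a[slow] dup, fast++
slow=5 fast=7: a[fast]=9=a[slow] dup, fast++
slow=5 fast=8: a[fast]=11≠a[slow]=9 write a[6]=11, slow++,fast++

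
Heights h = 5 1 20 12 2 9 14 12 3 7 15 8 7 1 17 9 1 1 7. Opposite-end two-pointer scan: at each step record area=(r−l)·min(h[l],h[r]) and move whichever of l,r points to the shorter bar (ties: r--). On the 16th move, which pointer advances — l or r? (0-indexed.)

l=0 r=18: min(5,7)*18=90 best=90 *, l++
l=1 r=18: min(1,7)*17=17 best=90, l++
l=2 r=18: min(20,7)*16=112 best=112 *, r--
l=2 r=17: min(20,1)*15=15 best=112, r--
l=2 r=16: min(20,1)*14=14 best=112, r--
l=2 r=15: min(20,9)*13=117 best=117 *, r--
l=2 r=14: min(20,17)*12=204 best=204 *, r--
l=2 r=13: min(20,1)*11=11 best=204, r--
l=2 r=12: min(20,7)*10=70 best=204, r--
l=2 r=11: min(20,8)*9=72 best=204, r--
l=2 r=10: min(20,15)*8=120 best=204, r--
l=2 r=9: min(20,7)*7=49 best=204, r--
l=2 r=8: min(20,3)*6=18 best=204, r--
l=2 r=7: min(20,12)*5=60 best=204, r--
l=2 r=6: min(20,14)*4=56 best=204, r--
l=2 r=5: min(20,9)*3=27 best=204, r--

r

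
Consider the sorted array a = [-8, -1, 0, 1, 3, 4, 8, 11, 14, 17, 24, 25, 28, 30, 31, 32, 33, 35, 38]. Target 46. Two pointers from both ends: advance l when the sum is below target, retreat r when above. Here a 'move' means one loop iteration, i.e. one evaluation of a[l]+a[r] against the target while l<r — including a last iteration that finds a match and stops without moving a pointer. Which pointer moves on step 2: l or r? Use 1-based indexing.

[1,19] -8+38=30 <46 → l++
[2,19] -1+38=37 <46 → l++

l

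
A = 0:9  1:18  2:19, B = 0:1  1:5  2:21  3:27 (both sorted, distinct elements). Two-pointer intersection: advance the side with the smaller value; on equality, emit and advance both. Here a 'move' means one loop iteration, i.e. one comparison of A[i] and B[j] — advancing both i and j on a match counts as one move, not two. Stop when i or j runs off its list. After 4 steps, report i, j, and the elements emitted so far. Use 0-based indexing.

[i=0,j=0] 9>1 → j++
[i=0,j=1] 9>5 → j++
[i=0,j=2] 9<21 → i++
[i=1,j=2] 18<21 → i++

i=2, j=2, emitted=[]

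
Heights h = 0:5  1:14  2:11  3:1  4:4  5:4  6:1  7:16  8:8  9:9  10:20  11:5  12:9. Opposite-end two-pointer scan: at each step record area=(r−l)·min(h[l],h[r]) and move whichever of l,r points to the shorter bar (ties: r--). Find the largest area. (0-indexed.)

max area = 126

l=0 r=12: min(5,9)*12=60 best=60 *, l++
l=1 r=12: min(14,9)*11=99 best=99 *, r--
l=1 r=11: min(14,5)*10=50 best=99, r--
l=1 r=10: min(14,20)*9=126 best=126 *, l++
l=2 r=10: min(11,20)*8=88 best=126, l++
l=3 r=10: min(1,20)*7=7 best=126, l++
l=4 r=10: min(4,20)*6=24 best=126, l++
l=5 r=10: min(4,20)*5=20 best=126, l++
l=6 r=10: min(1,20)*4=4 best=126, l++
l=7 r=10: min(16,20)*3=48 best=126, l++
l=8 r=10: min(8,20)*2=16 best=126, l++
l=9 r=10: min(9,20)*1=9 best=126, l++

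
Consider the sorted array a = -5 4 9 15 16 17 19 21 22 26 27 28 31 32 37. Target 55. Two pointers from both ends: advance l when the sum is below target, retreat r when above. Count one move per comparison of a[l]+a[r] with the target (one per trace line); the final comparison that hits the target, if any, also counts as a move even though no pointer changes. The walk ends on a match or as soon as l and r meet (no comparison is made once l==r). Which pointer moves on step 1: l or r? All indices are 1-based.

l

l=1 r=15: -5+37=32 <55, l++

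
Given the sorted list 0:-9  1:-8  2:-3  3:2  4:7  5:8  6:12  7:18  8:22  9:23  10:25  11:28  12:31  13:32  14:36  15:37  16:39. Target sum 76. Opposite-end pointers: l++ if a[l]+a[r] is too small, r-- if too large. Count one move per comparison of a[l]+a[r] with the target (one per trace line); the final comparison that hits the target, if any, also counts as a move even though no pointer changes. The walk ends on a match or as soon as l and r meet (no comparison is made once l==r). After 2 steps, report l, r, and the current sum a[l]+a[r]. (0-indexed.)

l=0 r=16: -9+39=30 <76, l++
l=1 r=16: -8+39=31 <76, l++

l=2, r=16, sum=36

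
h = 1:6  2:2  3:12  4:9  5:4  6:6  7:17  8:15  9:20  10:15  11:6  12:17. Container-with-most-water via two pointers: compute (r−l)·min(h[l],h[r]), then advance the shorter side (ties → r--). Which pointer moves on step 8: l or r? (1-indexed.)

r

[1,12] min(6,17)*11=66 best=66 * → l++
[2,12] min(2,17)*10=20 best=66 → l++
[3,12] min(12,17)*9=108 best=108 * → l++
[4,12] min(9,17)*8=72 best=108 → l++
[5,12] min(4,17)*7=28 best=108 → l++
[6,12] min(6,17)*6=36 best=108 → l++
[7,12] min(17,17)*5=85 best=108 → r--
[7,11] min(17,6)*4=24 best=108 → r--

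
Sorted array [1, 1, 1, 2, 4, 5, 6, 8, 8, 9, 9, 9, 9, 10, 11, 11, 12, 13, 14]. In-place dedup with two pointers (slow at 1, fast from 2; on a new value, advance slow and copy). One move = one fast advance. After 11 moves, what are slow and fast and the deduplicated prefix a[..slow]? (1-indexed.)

slow=7, fast=13, prefix=[1, 2, 4, 5, 6, 8, 9]

(s=1,f=2) a[fast]=1=a[slow] dup → fast++
(s=1,f=3) a[fast]=1=a[slow] dup → fast++
(s=1,f=4) a[fast]=2≠a[slow]=1 write a[2]=2 → slow++,fast++
(s=2,f=5) a[fast]=4≠a[slow]=2 write a[3]=4 → slow++,fast++
(s=3,f=6) a[fast]=5≠a[slow]=4 write a[4]=5 → slow++,fast++
(s=4,f=7) a[fast]=6≠a[slow]=5 write a[5]=6 → slow++,fast++
(s=5,f=8) a[fast]=8≠a[slow]=6 write a[6]=8 → slow++,fast++
(s=6,f=9) a[fast]=8=a[slow] dup → fast++
(s=6,f=10) a[fast]=9≠a[slow]=8 write a[7]=9 → slow++,fast++
(s=7,f=11) a[fast]=9=a[slow] dup → fast++
(s=7,f=12) a[fast]=9=a[slow] dup → fast++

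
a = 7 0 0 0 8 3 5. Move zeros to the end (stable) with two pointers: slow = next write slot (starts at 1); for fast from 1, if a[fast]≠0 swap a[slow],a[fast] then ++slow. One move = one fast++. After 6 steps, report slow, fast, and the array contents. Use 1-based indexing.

(s=1,f=1) a[fast]=7≠0 swap→a[1]=7 → slow++,fast++
(s=2,f=2) a[fast]=0 → fast++
(s=2,f=3) a[fast]=0 → fast++
(s=2,f=4) a[fast]=0 → fast++
(s=2,f=5) a[fast]=8≠0 swap→a[2]=8 → slow++,fast++
(s=3,f=6) a[fast]=3≠0 swap→a[3]=3 → slow++,fast++

slow=4, fast=7, a=[7, 8, 3, 0, 0, 0, 5]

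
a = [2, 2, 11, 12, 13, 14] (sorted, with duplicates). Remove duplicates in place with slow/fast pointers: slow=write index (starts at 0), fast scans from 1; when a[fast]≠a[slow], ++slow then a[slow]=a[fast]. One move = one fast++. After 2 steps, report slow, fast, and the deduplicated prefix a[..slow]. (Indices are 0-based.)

(s=0,f=1) a[fast]=2=a[slow] dup → fast++
(s=0,f=2) a[fast]=11≠a[slow]=2 write a[1]=11 → slow++,fast++

slow=1, fast=3, prefix=[2, 11]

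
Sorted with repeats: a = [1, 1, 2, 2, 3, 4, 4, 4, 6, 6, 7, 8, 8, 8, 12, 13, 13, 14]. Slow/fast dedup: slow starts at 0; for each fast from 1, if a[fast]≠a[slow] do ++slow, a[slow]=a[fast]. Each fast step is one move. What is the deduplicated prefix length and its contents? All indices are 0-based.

length 10; prefix = [1, 2, 3, 4, 6, 7, 8, 12, 13, 14]

(s=0,f=1) a[fast]=1=a[slow] dup → fast++
(s=0,f=2) a[fast]=2≠a[slow]=1 write a[1]=2 → slow++,fast++
(s=1,f=3) a[fast]=2=a[slow] dup → fast++
(s=1,f=4) a[fast]=3≠a[slow]=2 write a[2]=3 → slow++,fast++
(s=2,f=5) a[fast]=4≠a[slow]=3 write a[3]=4 → slow++,fast++
(s=3,f=6) a[fast]=4=a[slow] dup → fast++
(s=3,f=7) a[fast]=4=a[slow] dup → fast++
(s=3,f=8) a[fast]=6≠a[slow]=4 write a[4]=6 → slow++,fast++
(s=4,f=9) a[fast]=6=a[slow] dup → fast++
(s=4,f=10) a[fast]=7≠a[slow]=6 write a[5]=7 → slow++,fast++
(s=5,f=11) a[fast]=8≠a[slow]=7 write a[6]=8 → slow++,fast++
(s=6,f=12) a[fast]=8=a[slow] dup → fast++
(s=6,f=13) a[fast]=8=a[slow] dup → fast++
(s=6,f=14) a[fast]=12≠a[slow]=8 write a[7]=12 → slow++,fast++
(s=7,f=15) a[fast]=13≠a[slow]=12 write a[8]=13 → slow++,fast++
(s=8,f=16) a[fast]=13=a[slow] dup → fast++
(s=8,f=17) a[fast]=14≠a[slow]=13 write a[9]=14 → slow++,fast++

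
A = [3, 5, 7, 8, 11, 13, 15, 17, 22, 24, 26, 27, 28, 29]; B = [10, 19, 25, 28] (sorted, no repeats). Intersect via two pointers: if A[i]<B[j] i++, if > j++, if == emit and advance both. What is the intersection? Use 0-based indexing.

[i=0,j=0] 3<10 → i++
[i=1,j=0] 5<10 → i++
[i=2,j=0] 7<10 → i++
[i=3,j=0] 8<10 → i++
[i=4,j=0] 11>10 → j++
[i=4,j=1] 11<19 → i++
[i=5,j=1] 13<19 → i++
[i=6,j=1] 15<19 → i++
[i=7,j=1] 17<19 → i++
[i=8,j=1] 22>19 → j++
[i=8,j=2] 22<25 → i++
[i=9,j=2] 24<25 → i++
[i=10,j=2] 26>25 → j++
[i=10,j=3] 26<28 → i++
[i=11,j=3] 27<28 → i++
[i=12,j=3] 28==28 emit → i++,j++

intersection = [28]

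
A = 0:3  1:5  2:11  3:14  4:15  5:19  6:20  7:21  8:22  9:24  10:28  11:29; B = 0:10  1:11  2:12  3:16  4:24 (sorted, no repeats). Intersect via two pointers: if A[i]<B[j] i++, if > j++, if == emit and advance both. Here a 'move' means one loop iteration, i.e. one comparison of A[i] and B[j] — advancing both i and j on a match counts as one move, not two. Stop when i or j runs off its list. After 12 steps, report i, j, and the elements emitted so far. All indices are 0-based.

i=9, j=4, emitted=[11]

[i=0,j=0] 3<10 → i++
[i=1,j=0] 5<10 → i++
[i=2,j=0] 11>10 → j++
[i=2,j=1] 11==11 emit → i++,j++
[i=3,j=2] 14>12 → j++
[i=3,j=3] 14<16 → i++
[i=4,j=3] 15<16 → i++
[i=5,j=3] 19>16 → j++
[i=5,j=4] 19<24 → i++
[i=6,j=4] 20<24 → i++
[i=7,j=4] 21<24 → i++
[i=8,j=4] 22<24 → i++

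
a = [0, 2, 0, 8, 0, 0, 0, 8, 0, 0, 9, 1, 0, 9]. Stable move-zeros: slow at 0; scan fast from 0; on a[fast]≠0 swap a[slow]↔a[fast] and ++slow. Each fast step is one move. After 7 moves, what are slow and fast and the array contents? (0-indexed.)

(s=0,f=0) a[fast]=0 → fast++
(s=0,f=1) a[fast]=2≠0 swap→a[0]=2 → slow++,fast++
(s=1,f=2) a[fast]=0 → fast++
(s=1,f=3) a[fast]=8≠0 swap→a[1]=8 → slow++,fast++
(s=2,f=4) a[fast]=0 → fast++
(s=2,f=5) a[fast]=0 → fast++
(s=2,f=6) a[fast]=0 → fast++

slow=2, fast=7, a=[2, 8, 0, 0, 0, 0, 0, 8, 0, 0, 9, 1, 0, 9]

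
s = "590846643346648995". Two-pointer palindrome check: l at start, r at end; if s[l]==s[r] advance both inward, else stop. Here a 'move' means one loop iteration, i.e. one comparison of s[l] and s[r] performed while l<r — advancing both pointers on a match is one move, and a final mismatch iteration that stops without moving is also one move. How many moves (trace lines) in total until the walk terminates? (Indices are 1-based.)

3 moves

l=1 r=18: '5'=='5', l++,r--
l=2 r=17: '9'=='9', l++,r--
l=3 r=16: '0'!='9', stop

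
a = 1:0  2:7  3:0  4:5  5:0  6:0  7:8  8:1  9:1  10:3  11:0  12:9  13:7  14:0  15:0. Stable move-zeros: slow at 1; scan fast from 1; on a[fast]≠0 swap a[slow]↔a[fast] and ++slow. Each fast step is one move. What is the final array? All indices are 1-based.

[7, 5, 8, 1, 1, 3, 9, 7, 0, 0, 0, 0, 0, 0, 0]

slow=1 fast=1: a[fast]=0, fast++
slow=1 fast=2: a[fast]=7≠0 swap→a[1]=7, slow++,fast++
slow=2 fast=3: a[fast]=0, fast++
slow=2 fast=4: a[fast]=5≠0 swap→a[2]=5, slow++,fast++
slow=3 fast=5: a[fast]=0, fast++
slow=3 fast=6: a[fast]=0, fast++
slow=3 fast=7: a[fast]=8≠0 swap→a[3]=8, slow++,fast++
slow=4 fast=8: a[fast]=1≠0 swap→a[4]=1, slow++,fast++
slow=5 fast=9: a[fast]=1≠0 swap→a[5]=1, slow++,fast++
slow=6 fast=10: a[fast]=3≠0 swap→a[6]=3, slow++,fast++
slow=7 fast=11: a[fast]=0, fast++
slow=7 fast=12: a[fast]=9≠0 swap→a[7]=9, slow++,fast++
slow=8 fast=13: a[fast]=7≠0 swap→a[8]=7, slow++,fast++
slow=9 fast=14: a[fast]=0, fast++
slow=9 fast=15: a[fast]=0, fast++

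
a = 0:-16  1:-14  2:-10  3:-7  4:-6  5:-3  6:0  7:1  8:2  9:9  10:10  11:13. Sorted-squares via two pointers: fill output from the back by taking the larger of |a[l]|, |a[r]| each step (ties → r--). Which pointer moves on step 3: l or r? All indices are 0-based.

r

[0,11] |-16|>|13| out[11]=256 → l++
[1,11] |-14|>|13| out[10]=196 → l++
[2,11] |-10|<=|13| out[9]=169 → r--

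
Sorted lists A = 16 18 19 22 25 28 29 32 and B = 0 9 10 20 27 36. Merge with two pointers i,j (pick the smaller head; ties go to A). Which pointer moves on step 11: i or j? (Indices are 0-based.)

[i=0,j=0] A[i]=16>B[j]=0 take 0 → j++
[i=0,j=1] A[i]=16>B[j]=9 take 9 → j++
[i=0,j=2] A[i]=16>B[j]=10 take 10 → j++
[i=0,j=3] A[i]=16<=B[j]=20 take 16 → i++
[i=1,j=3] A[i]=18<=B[j]=20 take 18 → i++
[i=2,j=3] A[i]=19<=B[j]=20 take 19 → i++
[i=3,j=3] A[i]=22>B[j]=20 take 20 → j++
[i=3,j=4] A[i]=22<=B[j]=27 take 22 → i++
[i=4,j=4] A[i]=25<=B[j]=27 take 25 → i++
[i=5,j=4] A[i]=28>B[j]=27 take 27 → j++
[i=5,j=5] A[i]=28<=B[j]=36 take 28 → i++

i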